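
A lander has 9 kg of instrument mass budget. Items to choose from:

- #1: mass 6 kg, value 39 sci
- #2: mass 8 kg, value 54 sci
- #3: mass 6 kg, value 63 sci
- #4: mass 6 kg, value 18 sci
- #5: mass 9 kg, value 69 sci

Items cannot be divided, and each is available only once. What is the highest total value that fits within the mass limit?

69 sci

Check high-value combinations within 9 kg:
- #5: mass 9, value 69
- #3: mass 6, value 63
- #2: mass 8, value 54
Best: 69 sci.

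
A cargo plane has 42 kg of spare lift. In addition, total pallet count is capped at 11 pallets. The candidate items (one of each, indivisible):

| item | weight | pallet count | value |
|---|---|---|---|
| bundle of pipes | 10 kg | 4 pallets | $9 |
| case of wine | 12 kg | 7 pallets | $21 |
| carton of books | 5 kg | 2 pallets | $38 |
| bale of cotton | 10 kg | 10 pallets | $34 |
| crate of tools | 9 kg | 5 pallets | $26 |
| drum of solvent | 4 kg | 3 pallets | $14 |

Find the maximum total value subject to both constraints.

$78

Feasible sets respecting both limits:
- carton of books+crate of tools+drum of solvent: weight 18, pallet count 10, value 78
- bundle of pipes+carton of books+crate of tools: weight 24, pallet count 11, value 73
- carton of books+crate of tools: weight 14, pallet count 7, value 64
Best: $78.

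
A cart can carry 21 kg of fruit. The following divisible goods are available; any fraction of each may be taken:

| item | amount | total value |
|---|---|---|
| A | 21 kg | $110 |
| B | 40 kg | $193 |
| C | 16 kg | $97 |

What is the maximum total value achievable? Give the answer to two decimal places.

123.19

Take in order of value per unit:
- C (97/16 per unit): all 16 → value 97, running total 97.00
- A (110/21 per unit): 5 of 21 → value 5×110/21 = 26.1905, running total 123.19
Total 123.19.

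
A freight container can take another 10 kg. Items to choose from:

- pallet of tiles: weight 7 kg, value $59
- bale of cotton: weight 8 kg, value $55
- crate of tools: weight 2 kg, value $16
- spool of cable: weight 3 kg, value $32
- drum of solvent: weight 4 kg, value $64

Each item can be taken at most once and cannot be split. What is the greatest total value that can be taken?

$112

This is a 0/1 knapsack; check combinations near the capacity.
- crate of tools+spool of cable+drum of solvent: weight 2+3+4=9, value 16+32+64=112
- spool of cable+drum of solvent: weight 3+4=7, value 32+64=96
- pallet of tiles+spool of cable: weight 7+3=10, value 59+32=91
- crate of tools+drum of solvent: weight 2+4=6, value 16+64=80
- pallet of tiles+crate of tools: weight 7+2=9, value 59+16=75
Best: $112.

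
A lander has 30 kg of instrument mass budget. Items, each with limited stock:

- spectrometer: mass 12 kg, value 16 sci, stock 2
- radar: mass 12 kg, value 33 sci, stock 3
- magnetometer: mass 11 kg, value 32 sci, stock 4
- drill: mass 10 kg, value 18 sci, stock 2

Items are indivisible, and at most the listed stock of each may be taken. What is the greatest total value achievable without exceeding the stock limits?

66 sci

Best selections within mass 30 and stock limits:
- 2×radar: mass 24, value 66
- 1×radar + 1×magnetometer: mass 23, value 65
- 2×magnetometer: mass 22, value 64
Best: 66 sci.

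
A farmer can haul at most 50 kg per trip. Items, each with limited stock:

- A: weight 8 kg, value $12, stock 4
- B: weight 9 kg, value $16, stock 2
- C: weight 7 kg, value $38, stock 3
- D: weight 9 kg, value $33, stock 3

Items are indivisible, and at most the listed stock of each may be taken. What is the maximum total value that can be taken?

$213

Best selections within weight 50 and stock limits:
- 3×C + 3×D: weight 48, value 213
- 1×B + 3×C + 2×D: weight 48, value 196
- 1×A + 3×C + 2×D: weight 47, value 192
- 1×B + 2×C + 3×D: weight 50, value 191
Best: $213.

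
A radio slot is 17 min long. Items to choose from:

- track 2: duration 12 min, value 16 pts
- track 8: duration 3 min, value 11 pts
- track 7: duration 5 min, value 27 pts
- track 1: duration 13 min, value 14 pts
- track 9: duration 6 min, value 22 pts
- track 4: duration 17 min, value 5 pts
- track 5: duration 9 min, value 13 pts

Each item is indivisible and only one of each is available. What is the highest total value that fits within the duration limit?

This is a 0/1 knapsack; check combinations near the capacity.
- track 8+track 7+track 9: duration 3+5+6=14, value 11+27+22=60
- track 8+track 7+track 5: duration 3+5+9=17, value 11+27+13=51
- track 7+track 9: duration 5+6=11, value 27+22=49
- track 2+track 7: duration 12+5=17, value 16+27=43
- track 7+track 5: duration 5+9=14, value 27+13=40
Best: 60 pts.

60 pts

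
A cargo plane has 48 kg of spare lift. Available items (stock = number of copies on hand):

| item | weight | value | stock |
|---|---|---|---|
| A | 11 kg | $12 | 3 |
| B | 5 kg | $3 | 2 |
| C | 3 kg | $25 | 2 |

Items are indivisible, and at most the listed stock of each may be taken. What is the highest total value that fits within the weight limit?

Top feasible selections:
- 3×A + 1×B + 2×C: weight 44, value 89
- 3×A + 2×C: weight 39, value 86
- 2×A + 2×B + 2×C: weight 38, value 80
- 2×A + 1×B + 2×C: weight 33, value 77
Best: $89.

$89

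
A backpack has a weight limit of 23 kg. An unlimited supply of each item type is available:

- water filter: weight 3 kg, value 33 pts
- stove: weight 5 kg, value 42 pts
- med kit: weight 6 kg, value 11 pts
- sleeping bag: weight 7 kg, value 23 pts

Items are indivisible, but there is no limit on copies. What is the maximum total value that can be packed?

Best value-per-unit is water filter at 33/3; filling with it alone gives 7×33 = 231.
Optimal mix: 6×water filter + 1×stove → weight 23, value 240.

240 pts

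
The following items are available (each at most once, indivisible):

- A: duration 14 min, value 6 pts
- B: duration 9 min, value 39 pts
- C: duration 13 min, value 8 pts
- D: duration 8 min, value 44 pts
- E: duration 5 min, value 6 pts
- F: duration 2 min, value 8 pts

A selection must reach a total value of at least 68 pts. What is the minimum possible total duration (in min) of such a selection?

Subsets with value ≥ 68, sorted by total duration:
- B+D: duration 17, value 83
- B+D+F: duration 19, value 91
Minimum duration: 17 min.

17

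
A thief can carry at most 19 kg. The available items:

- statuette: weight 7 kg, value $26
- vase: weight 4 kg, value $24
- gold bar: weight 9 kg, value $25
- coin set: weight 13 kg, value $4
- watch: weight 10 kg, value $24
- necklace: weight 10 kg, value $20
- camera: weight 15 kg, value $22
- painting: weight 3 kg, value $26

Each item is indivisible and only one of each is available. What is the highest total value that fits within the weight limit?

Check high-value combinations within 19 kg:
- statuette+gold bar+painting: weight 7+9+3=19, value 26+25+26=77
- statuette+vase+painting: weight 7+4+3=14, value 26+24+26=76
- vase+gold bar+painting: weight 4+9+3=16, value 24+25+26=75
Best: $77.

$77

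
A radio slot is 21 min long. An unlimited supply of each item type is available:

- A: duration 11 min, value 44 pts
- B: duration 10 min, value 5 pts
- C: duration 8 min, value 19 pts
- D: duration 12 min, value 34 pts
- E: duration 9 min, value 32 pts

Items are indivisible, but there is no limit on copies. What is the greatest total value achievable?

76 pts

Best value-per-unit is A at 44/11; filling with it alone gives 1×44 = 44.
Optimal mix: 1×A + 1×E → duration 20, value 76.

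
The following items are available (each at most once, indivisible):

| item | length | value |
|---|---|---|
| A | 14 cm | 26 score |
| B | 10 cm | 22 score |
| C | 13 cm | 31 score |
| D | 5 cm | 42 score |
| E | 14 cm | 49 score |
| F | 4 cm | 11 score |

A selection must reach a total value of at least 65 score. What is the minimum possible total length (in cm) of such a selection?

Subsets with value ≥ 65, sorted by total length:
- C+D: length 18, value 73
- D+E: length 19, value 91
Minimum length: 18 cm.

18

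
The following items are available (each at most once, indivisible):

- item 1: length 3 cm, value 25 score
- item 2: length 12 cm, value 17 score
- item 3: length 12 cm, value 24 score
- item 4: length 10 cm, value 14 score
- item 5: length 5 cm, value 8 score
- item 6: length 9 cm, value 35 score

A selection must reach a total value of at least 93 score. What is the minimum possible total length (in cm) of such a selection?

Subsets with value ≥ 93, sorted by total length:
- item 1+item 3+item 4+item 6: length 34, value 98
- item 1+item 2+item 3+item 6: length 36, value 101
Minimum length: 34 cm.

34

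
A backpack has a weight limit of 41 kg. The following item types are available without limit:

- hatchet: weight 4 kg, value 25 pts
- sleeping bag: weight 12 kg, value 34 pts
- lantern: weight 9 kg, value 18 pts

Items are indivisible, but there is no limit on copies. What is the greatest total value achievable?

250 pts

Best value-per-unit is hatchet at 25/4, and filling with it alone uses weight 10×4=40. No mix of the others beats 10×25 = 250.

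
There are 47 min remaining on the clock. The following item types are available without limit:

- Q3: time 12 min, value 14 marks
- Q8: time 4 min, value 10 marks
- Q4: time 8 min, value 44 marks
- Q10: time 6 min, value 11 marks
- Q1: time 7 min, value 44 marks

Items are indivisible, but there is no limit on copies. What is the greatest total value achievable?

Best value-per-unit is Q1 at 44/7; filling with it alone gives 6×44 = 264.
Optimal mix: 1×Q8 + 1×Q4 + 5×Q1 → time 47, value 274.

274 marks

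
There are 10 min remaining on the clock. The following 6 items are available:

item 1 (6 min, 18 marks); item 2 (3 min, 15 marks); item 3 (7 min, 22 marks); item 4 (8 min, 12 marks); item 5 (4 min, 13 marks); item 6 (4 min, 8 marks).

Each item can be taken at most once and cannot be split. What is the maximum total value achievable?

This is a 0/1 knapsack; check combinations near the capacity.
- item 2+item 3: time 3+7=10, value 15+22=37
- item 1+item 2: time 6+3=9, value 18+15=33
- item 1+item 5: time 6+4=10, value 18+13=31
Best: 37 marks.

37 marks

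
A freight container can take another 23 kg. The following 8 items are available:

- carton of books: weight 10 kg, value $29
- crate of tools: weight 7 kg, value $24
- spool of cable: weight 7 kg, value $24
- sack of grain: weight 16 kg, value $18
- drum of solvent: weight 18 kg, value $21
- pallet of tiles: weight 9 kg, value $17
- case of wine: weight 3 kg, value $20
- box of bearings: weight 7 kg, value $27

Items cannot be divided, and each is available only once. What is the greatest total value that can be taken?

Check high-value combinations within 23 kg:
- carton of books+case of wine+box of bearings: weight 10+3+7=20, value 29+20+27=76
- crate of tools+spool of cable+box of bearings: weight 7+7+7=21, value 24+24+27=75
- carton of books+crate of tools+case of wine: weight 10+7+3=20, value 29+24+20=73
Best: $76.

$76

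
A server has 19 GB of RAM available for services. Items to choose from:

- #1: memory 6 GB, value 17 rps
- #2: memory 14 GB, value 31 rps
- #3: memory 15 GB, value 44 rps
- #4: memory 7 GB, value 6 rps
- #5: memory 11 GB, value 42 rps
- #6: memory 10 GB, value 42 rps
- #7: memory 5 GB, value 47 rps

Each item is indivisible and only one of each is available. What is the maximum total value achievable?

This is a 0/1 knapsack; check combinations near the capacity.
- #6+#7: memory 10+5=15, value 42+47=89
- #5+#7: memory 11+5=16, value 42+47=89
- #2+#7: memory 14+5=19, value 31+47=78
- #1+#4+#7: memory 6+7+5=18, value 17+6+47=70
- #1+#7: memory 6+5=11, value 17+47=64
Best: 89 rps.

89 rps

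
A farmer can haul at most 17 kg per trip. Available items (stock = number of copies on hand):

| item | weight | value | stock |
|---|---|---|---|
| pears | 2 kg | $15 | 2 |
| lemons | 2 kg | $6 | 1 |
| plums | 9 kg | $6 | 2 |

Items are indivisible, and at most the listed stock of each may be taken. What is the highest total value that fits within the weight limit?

$42

Best selections within weight 17 and stock limits:
- 2×pears + 1×lemons + 1×plums: weight 15, value 42
- 2×pears + 1×lemons: weight 6, value 36
- 2×pears + 1×plums: weight 13, value 36
- 2×pears: weight 4, value 30
Best: $42.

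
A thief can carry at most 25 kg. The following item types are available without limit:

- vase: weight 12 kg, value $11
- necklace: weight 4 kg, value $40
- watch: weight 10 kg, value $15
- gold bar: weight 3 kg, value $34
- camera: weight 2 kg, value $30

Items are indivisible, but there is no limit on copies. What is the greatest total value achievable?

Best value-per-unit is camera at 30/2; filling with it alone gives 12×30 = 360.
Optimal mix: 1×gold bar + 11×camera → weight 25, value 364.

$364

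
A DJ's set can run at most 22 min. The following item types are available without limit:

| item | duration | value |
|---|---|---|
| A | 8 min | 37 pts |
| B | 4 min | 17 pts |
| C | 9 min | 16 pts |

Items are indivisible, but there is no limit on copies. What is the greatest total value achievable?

Best value-per-unit is A at 37/8; filling with it alone gives 2×37 = 74.
Optimal mix: 2×A + 1×B → duration 20, value 91.

91 pts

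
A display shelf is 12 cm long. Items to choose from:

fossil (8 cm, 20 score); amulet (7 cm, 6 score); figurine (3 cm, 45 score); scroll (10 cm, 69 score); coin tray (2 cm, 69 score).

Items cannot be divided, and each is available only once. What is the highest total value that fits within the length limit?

138 score

Check high-value combinations within 12 cm:
- scroll+coin tray: length 10+2=12, value 69+69=138
- amulet+figurine+coin tray: length 7+3+2=12, value 6+45+69=120
- figurine+coin tray: length 3+2=5, value 45+69=114
- fossil+coin tray: length 8+2=10, value 20+69=89
- amulet+coin tray: length 7+2=9, value 6+69=75
Best: 138 score.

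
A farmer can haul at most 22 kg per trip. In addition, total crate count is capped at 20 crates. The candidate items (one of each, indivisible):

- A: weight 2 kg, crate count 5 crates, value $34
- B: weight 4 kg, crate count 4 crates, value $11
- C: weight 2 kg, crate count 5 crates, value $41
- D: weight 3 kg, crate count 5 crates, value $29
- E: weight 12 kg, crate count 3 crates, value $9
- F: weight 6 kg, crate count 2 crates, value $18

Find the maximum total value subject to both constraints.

$122

Feasible sets respecting both limits:
- A+C+D+F: weight 13, crate count 17, value 122
- A+B+C+D: weight 11, crate count 19, value 115
- A+C+D+E: weight 19, crate count 18, value 113
Best: $122.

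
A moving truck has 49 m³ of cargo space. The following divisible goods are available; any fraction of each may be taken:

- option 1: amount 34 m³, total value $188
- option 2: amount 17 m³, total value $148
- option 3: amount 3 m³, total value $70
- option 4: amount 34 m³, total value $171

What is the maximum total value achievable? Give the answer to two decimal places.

378.35

Take in order of value per unit:
- option 3 (70/3 per unit): all 3 → value 70, running total 70.00
- option 2 (148/17 per unit): all 17 → value 148, running total 218.00
- option 1 (188/34 per unit): 29 of 34 → value 29×188/34 = 160.3529, running total 378.35
Total 378.35.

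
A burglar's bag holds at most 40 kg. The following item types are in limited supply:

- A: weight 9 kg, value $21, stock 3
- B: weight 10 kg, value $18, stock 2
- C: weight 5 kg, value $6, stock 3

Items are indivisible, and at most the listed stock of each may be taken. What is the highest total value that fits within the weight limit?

$81

Best selections within weight 40 and stock limits:
- 3×A + 1×B: weight 37, value 81
- 2×A + 2×B: weight 38, value 78
- 3×A + 2×C: weight 37, value 75
- 2×A + 1×B + 2×C: weight 38, value 72
Best: $81.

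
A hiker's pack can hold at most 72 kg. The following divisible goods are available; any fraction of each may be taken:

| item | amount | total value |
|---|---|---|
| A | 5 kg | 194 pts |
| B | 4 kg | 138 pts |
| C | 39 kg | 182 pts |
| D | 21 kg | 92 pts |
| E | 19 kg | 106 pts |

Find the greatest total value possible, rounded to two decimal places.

641.90

Take in order of value per unit:
- A (194/5 per unit): all 5 → value 194, running total 194.00
- B (138/4 per unit): all 4 → value 138, running total 332.00
- E (106/19 per unit): all 19 → value 106, running total 438.00
- C (182/39 per unit): all 39 → value 182, running total 620.00
- D (92/21 per unit): 5 of 21 → value 5×92/21 = 21.9048, running total 641.90
Total 641.90.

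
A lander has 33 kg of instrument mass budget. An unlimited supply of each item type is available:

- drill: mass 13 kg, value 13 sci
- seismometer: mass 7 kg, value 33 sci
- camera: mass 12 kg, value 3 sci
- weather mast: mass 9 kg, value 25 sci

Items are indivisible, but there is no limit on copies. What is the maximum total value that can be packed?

Best value-per-unit is seismometer at 33/7, and filling with it alone uses mass 4×7=28. No mix of the others beats 4×33 = 132.

132 sci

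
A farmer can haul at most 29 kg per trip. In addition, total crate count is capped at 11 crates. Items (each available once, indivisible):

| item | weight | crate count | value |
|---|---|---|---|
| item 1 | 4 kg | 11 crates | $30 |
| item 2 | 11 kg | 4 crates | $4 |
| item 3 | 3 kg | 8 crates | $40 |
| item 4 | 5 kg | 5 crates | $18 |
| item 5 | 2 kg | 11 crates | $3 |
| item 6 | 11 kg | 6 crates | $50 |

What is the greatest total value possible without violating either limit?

Feasible sets respecting both limits:
- item 4+item 6: weight 16, crate count 11, value 68
- item 2+item 6: weight 22, crate count 10, value 54
- item 6: weight 11, crate count 6, value 50
- item 3: weight 3, crate count 8, value 40
Best: $68.

$68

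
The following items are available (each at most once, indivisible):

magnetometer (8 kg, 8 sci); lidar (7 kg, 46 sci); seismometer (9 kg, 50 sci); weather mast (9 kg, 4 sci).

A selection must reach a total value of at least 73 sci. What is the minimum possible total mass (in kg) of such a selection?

16

Subsets with value ≥ 73, sorted by total mass:
- lidar+seismometer: mass 16, value 96
- magnetometer+lidar+seismometer: mass 24, value 104
- lidar+seismometer+weather mast: mass 25, value 100
Minimum mass: 16 kg.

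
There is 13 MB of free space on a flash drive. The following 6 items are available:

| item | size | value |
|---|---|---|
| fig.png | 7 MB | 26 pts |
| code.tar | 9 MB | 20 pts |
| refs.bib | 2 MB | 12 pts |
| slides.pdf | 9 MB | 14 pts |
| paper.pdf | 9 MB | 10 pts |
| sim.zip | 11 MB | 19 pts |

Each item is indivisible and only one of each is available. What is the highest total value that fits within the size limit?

Check high-value combinations within 13 MB:
- fig.png+refs.bib: size 7+2=9, value 26+12=38
- code.tar+refs.bib: size 9+2=11, value 20+12=32
- refs.bib+sim.zip: size 2+11=13, value 12+19=31
- fig.png: size 7, value 26
- refs.bib+slides.pdf: size 2+9=11, value 12+14=26
Best: 38 pts.

38 pts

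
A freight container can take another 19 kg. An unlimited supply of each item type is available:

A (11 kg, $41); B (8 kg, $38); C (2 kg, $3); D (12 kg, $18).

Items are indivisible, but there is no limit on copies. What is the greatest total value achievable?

Best value-per-unit is B at 38/8; filling with it alone gives 2×38 = 76.
Optimal mix: 1×A + 1×B → weight 19, value 79.

$79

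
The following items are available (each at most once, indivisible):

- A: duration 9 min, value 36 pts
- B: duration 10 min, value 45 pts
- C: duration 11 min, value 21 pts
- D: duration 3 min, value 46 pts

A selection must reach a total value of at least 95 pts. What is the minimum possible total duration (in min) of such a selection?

Subsets with value ≥ 95, sorted by total duration:
- A+B+D: duration 22, value 127
- A+C+D: duration 23, value 103
Minimum duration: 22 min.

22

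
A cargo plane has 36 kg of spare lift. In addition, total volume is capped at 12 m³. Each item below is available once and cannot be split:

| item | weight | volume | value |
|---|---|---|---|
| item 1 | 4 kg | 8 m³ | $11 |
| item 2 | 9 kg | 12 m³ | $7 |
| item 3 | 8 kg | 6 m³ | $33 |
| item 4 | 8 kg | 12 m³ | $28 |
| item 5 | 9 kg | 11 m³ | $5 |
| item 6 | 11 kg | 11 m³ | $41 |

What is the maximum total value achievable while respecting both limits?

Feasible sets respecting both limits:
- item 6: weight 11, volume 11, value 41
- item 3: weight 8, volume 6, value 33
- item 4: weight 8, volume 12, value 28
- item 1: weight 4, volume 8, value 11
Best: $41.

$41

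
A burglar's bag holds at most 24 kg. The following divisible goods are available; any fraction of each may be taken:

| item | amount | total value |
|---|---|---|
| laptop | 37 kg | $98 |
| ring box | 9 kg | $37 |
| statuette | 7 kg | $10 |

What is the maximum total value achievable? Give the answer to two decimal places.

Take in order of value per unit:
- ring box (37/9 per unit): all 9 → value 37, running total 37.00
- laptop (98/37 per unit): 15 of 37 → value 15×98/37 = 39.7297, running total 76.73
Total 76.73.

76.73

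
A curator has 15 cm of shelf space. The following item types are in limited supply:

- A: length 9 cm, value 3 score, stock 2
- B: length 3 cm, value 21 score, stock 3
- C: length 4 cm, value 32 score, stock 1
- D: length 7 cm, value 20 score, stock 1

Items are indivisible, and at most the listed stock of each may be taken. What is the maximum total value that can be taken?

95 score

Top feasible selections:
- 3×B + 1×C: length 13, value 95
- 2×B + 1×C: length 10, value 74
- 1×B + 1×C + 1×D: length 14, value 73
- 3×B: length 9, value 63
Best: 95 score.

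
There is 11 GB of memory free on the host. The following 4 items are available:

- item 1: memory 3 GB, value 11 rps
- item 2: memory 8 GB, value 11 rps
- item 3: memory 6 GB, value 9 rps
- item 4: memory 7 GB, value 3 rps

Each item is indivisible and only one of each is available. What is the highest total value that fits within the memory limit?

22 rps

This is a 0/1 knapsack; check combinations near the capacity.
- item 1+item 2: memory 3+8=11, value 11+11=22
- item 1+item 3: memory 3+6=9, value 11+9=20
- item 1+item 4: memory 3+7=10, value 11+3=14
Best: 22 rps.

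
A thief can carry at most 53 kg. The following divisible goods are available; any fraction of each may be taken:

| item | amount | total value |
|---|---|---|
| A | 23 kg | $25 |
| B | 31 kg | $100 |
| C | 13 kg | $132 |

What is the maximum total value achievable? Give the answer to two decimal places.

241.78

Take in order of value per unit:
- C (132/13 per unit): all 13 → value 132, running total 132.00
- B (100/31 per unit): all 31 → value 100, running total 232.00
- A (25/23 per unit): 9 of 23 → value 9×25/23 = 9.7826, running total 241.78
Total 241.78.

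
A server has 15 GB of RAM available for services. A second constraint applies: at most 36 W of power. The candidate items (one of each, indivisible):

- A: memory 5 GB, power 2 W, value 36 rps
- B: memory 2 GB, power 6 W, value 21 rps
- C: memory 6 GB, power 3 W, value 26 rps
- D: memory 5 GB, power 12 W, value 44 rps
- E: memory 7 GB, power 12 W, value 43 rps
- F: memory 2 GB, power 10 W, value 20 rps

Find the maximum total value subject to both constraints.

121 rps

Feasible sets respecting both limits:
- A+B+D+F: memory 14, power 30, value 121
- B+C+D+F: memory 15, power 31, value 111
- B+D+E: memory 14, power 30, value 108
Best: 121 rps.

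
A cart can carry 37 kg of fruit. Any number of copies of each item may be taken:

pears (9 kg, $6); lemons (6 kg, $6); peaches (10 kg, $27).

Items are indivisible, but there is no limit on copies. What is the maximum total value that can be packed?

Best value-per-unit is peaches at 27/10; filling with it alone gives 3×27 = 81.
Optimal mix: 1×lemons + 3×peaches → weight 36, value 87.

$87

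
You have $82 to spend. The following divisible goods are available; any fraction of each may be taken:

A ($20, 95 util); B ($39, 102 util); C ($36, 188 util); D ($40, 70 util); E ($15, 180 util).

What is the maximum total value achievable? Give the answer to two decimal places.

491.77

Take in order of value per unit:
- E (180/15 per unit): all 15 → value 180, running total 180.00
- C (188/36 per unit): all 36 → value 188, running total 368.00
- A (95/20 per unit): all 20 → value 95, running total 463.00
- B (102/39 per unit): 11 of 39 → value 11×102/39 = 28.7692, running total 491.77
Total 491.77.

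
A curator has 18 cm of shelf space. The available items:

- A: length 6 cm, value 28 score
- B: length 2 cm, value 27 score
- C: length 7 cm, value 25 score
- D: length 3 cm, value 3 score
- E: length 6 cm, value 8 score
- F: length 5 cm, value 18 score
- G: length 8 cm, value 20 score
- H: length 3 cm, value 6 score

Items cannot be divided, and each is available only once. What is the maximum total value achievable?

86 score

Check high-value combinations within 18 cm:
- A+B+C+H: length 6+2+7+3=18, value 28+27+25+6=86
- A+B+C+D: length 6+2+7+3=18, value 28+27+25+3=83
- A+B+C: length 6+2+7=15, value 28+27+25=80
- A+B+F+H: length 6+2+5+3=16, value 28+27+18+6=79
- A+B+D+F: length 6+2+3+5=16, value 28+27+3+18=76
Best: 86 score.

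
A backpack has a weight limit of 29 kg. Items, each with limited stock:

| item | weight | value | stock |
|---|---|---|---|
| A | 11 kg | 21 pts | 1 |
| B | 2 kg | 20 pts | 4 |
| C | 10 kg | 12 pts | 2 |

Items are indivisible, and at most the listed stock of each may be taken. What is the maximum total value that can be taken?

113 pts

Best selections within weight 29 and stock limits:
- 1×A + 4×B + 1×C: weight 29, value 113
- 4×B + 2×C: weight 28, value 104
Best: 113 pts.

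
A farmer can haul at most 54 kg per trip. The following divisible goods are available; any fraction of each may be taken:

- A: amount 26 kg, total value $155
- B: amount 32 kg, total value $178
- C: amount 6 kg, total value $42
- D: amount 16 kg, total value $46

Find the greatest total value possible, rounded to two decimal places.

Take in order of value per unit:
- C (42/6 per unit): all 6 → value 42, running total 42.00
- A (155/26 per unit): all 26 → value 155, running total 197.00
- B (178/32 per unit): 22 of 32 → value 22×178/32 = 122.3750, running total 319.38
Total 319.38.

319.38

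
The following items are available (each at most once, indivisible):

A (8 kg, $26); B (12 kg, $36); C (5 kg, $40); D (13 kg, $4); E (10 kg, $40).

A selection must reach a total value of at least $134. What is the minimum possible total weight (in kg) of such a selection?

35

Subsets with value ≥ 134, sorted by total weight:
- A+B+C+E: weight 35, value 142
- A+B+C+D+E: weight 48, value 146
Minimum weight: 35 kg.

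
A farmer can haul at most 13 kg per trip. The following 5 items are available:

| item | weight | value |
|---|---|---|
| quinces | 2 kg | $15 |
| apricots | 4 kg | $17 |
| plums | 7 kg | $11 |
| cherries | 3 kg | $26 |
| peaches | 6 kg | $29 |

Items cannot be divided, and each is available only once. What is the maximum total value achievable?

Check high-value combinations within 13 kg:
- apricots+cherries+peaches: weight 4+3+6=13, value 17+26+29=72
- quinces+cherries+peaches: weight 2+3+6=11, value 15+26+29=70
- quinces+apricots+peaches: weight 2+4+6=12, value 15+17+29=61
Best: $72.

$72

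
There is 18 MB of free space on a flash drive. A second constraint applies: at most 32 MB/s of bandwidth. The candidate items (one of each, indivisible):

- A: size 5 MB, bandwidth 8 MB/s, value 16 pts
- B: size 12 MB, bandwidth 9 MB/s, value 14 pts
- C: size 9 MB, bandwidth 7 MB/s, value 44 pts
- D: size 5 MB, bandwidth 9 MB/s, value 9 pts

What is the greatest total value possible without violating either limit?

Feasible sets respecting both limits:
- A+C: size 14, bandwidth 15, value 60
- C+D: size 14, bandwidth 16, value 53
- C: size 9, bandwidth 7, value 44
Best: 60 pts.

60 pts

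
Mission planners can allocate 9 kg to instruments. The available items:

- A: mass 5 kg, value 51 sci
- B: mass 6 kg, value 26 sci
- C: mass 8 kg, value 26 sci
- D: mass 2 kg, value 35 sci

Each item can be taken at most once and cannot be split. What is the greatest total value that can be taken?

86 sci

This is a 0/1 knapsack; check combinations near the capacity.
- A+D: mass 5+2=7, value 51+35=86
- B+D: mass 6+2=8, value 26+35=61
- A: mass 5, value 51
- D: mass 2, value 35
Best: 86 sci.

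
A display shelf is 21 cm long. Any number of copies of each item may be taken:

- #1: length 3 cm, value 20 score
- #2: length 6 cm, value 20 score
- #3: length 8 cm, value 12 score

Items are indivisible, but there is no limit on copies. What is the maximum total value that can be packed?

Best value-per-unit is #1 at 20/3, and filling with it alone uses length 7×3=21. No mix of the others beats 7×20 = 140.

140 score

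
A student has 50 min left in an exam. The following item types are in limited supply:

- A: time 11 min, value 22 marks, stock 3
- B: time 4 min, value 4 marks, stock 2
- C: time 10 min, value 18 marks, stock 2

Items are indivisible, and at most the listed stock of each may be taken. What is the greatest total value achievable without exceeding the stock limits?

88 marks

Best selections within time 50 and stock limits:
- 3×A + 1×B + 1×C: time 47, value 88
- 2×A + 2×B + 2×C: time 50, value 88
Best: 88 marks.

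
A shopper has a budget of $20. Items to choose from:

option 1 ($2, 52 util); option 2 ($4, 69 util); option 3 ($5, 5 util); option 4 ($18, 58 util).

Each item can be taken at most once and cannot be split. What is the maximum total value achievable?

126 util

This is a 0/1 knapsack; check combinations near the capacity.
- option 1+option 2+option 3: cost 2+4+5=11, value 52+69+5=126
- option 1+option 2: cost 2+4=6, value 52+69=121
- option 1+option 4: cost 2+18=20, value 52+58=110
- option 2+option 3: cost 4+5=9, value 69+5=74
Best: 126 util.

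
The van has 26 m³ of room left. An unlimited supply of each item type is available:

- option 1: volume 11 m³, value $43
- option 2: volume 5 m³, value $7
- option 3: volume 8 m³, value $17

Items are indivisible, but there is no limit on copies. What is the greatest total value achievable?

Best value-per-unit is option 1 at 43/11, and filling with it alone uses volume 2×11=22. No mix of the others beats 2×43 = 86.

$86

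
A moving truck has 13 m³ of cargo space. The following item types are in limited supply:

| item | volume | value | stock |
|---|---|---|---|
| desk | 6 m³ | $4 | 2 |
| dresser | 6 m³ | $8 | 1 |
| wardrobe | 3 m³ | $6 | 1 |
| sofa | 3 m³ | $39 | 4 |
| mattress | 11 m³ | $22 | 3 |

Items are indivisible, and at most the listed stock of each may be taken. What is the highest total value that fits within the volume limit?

$156

Best selections within volume 13 and stock limits:
- 4×sofa: volume 12, value 156
- 1×wardrobe + 3×sofa: volume 12, value 123
- 3×sofa: volume 9, value 117
- 1×dresser + 2×sofa: volume 12, value 86
Best: $156.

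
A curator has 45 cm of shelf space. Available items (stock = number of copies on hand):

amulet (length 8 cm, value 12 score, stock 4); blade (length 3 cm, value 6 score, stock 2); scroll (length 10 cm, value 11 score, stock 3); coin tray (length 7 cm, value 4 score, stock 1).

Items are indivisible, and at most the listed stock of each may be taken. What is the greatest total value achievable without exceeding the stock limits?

65 score

Best selections within length 45 and stock limits:
- 4×amulet + 1×blade + 1×scroll: length 45, value 65
- 4×amulet + 2×blade + 1×coin tray: length 45, value 64
- 4×amulet + 2×blade: length 38, value 60
Best: 65 score.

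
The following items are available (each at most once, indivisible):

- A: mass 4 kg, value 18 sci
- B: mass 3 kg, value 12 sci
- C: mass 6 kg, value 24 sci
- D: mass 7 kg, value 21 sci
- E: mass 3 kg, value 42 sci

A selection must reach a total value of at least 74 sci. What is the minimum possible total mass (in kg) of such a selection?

12

Subsets with value ≥ 74, sorted by total mass:
- B+C+E: mass 12, value 78
- A+C+E: mass 13, value 84
- B+D+E: mass 13, value 75
- A+D+E: mass 14, value 81
Minimum mass: 12 kg.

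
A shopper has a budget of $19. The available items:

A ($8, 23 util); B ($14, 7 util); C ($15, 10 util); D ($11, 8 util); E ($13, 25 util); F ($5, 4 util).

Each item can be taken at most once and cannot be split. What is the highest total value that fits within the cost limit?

Check high-value combinations within $19:
- A+D: cost 8+11=19, value 23+8=31
- E+F: cost 13+5=18, value 25+4=29
- A+F: cost 8+5=13, value 23+4=27
- E: cost 13, value 25
- A: cost 8, value 23
Best: 31 util.

31 util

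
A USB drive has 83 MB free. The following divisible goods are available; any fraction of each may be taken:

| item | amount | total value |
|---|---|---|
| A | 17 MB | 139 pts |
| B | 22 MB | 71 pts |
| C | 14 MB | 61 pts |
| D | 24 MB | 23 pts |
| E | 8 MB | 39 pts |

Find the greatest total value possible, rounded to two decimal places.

Take in order of value per unit:
- A (139/17 per unit): all 17 → value 139, running total 139.00
- E (39/8 per unit): all 8 → value 39, running total 178.00
- C (61/14 per unit): all 14 → value 61, running total 239.00
- B (71/22 per unit): all 22 → value 71, running total 310.00
- D (23/24 per unit): 22 of 24 → value 22×23/24 = 21.0833, running total 331.08
Total 331.08.

331.08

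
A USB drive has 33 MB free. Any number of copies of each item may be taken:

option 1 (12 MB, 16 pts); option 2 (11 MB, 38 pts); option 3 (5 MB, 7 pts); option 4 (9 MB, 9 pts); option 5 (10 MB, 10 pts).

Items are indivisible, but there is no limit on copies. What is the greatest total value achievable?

Best value-per-unit is option 2 at 38/11, and filling with it alone uses size 3×11=33. No mix of the others beats 3×38 = 114.

114 pts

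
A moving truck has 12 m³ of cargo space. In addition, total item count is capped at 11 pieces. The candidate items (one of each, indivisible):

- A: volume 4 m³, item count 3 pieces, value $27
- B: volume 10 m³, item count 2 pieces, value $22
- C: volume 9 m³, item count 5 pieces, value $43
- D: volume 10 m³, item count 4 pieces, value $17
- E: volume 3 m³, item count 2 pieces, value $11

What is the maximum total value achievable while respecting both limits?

Feasible sets respecting both limits:
- C+E: volume 12, item count 7, value 54
- C: volume 9, item count 5, value 43
- A+E: volume 7, item count 5, value 38
Best: $54.

$54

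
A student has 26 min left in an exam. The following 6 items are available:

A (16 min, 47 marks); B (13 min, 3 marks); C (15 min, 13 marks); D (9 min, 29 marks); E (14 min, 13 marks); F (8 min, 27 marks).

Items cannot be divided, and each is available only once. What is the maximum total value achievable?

76 marks

Check high-value combinations within 26 min:
- A+D: time 16+9=25, value 47+29=76
- A+F: time 16+8=24, value 47+27=74
- D+F: time 9+8=17, value 29+27=56
Best: 76 marks.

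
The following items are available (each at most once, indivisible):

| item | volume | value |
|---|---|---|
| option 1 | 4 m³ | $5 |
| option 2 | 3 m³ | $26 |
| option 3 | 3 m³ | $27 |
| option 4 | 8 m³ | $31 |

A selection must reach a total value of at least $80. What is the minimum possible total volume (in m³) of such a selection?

Subsets with value ≥ 80, sorted by total volume:
- option 2+option 3+option 4: volume 14, value 84
- option 1+option 2+option 3+option 4: volume 18, value 89
Minimum volume: 14 m³.

14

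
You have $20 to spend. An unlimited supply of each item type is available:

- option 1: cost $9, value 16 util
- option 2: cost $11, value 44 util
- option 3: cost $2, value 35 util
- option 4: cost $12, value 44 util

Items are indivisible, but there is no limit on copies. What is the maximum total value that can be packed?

Best value-per-unit is option 3 at 35/2, and filling with it alone uses cost 10×2=20. No mix of the others beats 10×35 = 350.

350 util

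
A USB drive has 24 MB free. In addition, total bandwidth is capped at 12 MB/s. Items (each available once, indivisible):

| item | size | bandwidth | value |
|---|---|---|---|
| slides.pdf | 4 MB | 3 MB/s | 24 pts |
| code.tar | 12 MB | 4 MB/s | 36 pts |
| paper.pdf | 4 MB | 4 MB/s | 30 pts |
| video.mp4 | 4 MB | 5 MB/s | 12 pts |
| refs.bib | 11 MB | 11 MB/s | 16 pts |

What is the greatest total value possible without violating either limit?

90 pts

Feasible sets respecting both limits:
- slides.pdf+code.tar+paper.pdf: size 20, bandwidth 11, value 90
- slides.pdf+code.tar+video.mp4: size 20, bandwidth 12, value 72
- code.tar+paper.pdf: size 16, bandwidth 8, value 66
- slides.pdf+paper.pdf+video.mp4: size 12, bandwidth 12, value 66
Best: 90 pts.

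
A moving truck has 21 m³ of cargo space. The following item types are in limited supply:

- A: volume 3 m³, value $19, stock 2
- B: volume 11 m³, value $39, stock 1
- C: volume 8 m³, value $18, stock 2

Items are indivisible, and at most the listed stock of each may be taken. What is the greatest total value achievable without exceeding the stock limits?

$77

Top feasible selections:
- 2×A + 1×B: volume 17, value 77
- 1×A + 1×B: volume 14, value 58
Best: $77.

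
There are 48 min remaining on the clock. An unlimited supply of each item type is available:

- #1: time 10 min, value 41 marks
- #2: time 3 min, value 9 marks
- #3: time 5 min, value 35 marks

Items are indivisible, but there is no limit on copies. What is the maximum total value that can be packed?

324 marks

Best value-per-unit is #3 at 35/5; filling with it alone gives 9×35 = 315.
Optimal mix: 1×#2 + 9×#3 → time 48, value 324.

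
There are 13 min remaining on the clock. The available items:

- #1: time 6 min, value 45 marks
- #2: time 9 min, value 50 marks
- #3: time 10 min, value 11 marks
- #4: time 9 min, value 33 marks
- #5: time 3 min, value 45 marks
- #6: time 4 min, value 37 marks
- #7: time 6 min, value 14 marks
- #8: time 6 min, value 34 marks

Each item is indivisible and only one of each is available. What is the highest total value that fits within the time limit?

127 marks

Check high-value combinations within 13 min:
- #1+#5+#6: time 6+3+4=13, value 45+45+37=127
- #5+#6+#8: time 3+4+6=13, value 45+37+34=116
- #5+#6+#7: time 3+4+6=13, value 45+37+14=96
- #2+#5: time 9+3=12, value 50+45=95
Best: 127 marks.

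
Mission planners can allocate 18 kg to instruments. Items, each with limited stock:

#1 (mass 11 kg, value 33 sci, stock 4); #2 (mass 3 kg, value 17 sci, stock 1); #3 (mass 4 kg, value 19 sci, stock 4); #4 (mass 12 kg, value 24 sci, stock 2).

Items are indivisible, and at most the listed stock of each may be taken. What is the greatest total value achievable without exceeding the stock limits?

76 sci

Top feasible selections:
- 4×#3: mass 16, value 76
- 1×#2 + 3×#3: mass 15, value 74
- 1×#1 + 1×#2 + 1×#3: mass 18, value 69
Best: 76 sci.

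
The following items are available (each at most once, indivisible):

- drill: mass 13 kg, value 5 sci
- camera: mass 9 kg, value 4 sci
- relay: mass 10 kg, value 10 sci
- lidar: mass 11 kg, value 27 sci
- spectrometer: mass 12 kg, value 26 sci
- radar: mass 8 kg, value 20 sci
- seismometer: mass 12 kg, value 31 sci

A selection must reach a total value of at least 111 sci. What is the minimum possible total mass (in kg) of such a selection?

Subsets with value ≥ 111, sorted by total mass:
- relay+lidar+spectrometer+radar+seismometer: mass 53, value 114
- camera+relay+lidar+spectrometer+radar+seismometer: mass 62, value 118
- drill+camera+lidar+spectrometer+radar+seismometer: mass 65, value 113
Minimum mass: 53 kg.

53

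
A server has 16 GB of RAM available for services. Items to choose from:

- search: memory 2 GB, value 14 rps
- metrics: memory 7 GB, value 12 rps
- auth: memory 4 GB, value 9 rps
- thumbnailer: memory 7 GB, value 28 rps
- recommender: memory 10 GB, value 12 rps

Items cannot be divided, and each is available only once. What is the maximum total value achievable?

This is a 0/1 knapsack; check combinations near the capacity.
- search+metrics+thumbnailer: memory 2+7+7=16, value 14+12+28=54
- search+auth+thumbnailer: memory 2+4+7=13, value 14+9+28=51
- search+thumbnailer: memory 2+7=9, value 14+28=42
Best: 54 rps.

54 rps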